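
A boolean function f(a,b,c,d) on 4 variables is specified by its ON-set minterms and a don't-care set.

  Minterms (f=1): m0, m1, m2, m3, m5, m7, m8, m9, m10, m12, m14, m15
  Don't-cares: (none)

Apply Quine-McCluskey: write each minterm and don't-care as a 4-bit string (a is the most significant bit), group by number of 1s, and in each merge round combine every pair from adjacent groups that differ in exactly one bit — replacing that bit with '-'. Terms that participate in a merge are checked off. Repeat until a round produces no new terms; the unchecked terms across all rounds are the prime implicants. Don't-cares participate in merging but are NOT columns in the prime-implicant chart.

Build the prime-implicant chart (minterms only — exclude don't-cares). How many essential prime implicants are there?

[col 0] 0000*, 0001*, 0010*, 0011*, 0101*, 0111*, 1000*, 1001*, 1010*, 1100*, 1110*, 1111*
[col 1] -000*, -001*, -010*, -111, 0-01*, 0-11*, 00-0*, 00-1*, 000-*, 001-*, 01-1*, 1-00*, 1-10*, 10-0*, 100-*, 11-0*, 111-
[col 2] -0-0, -00-, 0--1, 00--, 1--0
Prime implicants: -0-0, -00-, -111, 0--1, 00--, 1--0, 111-
PI chart (minterm → PIs covering it):
  0 | -0-0,-00-,00--
  1 | -00-,0--1,00--
  2 | -0-0,00--
  3 | 0--1,00--
  5 | 0--1  (sole → essential)
  7 | -111,0--1
  8 | -0-0,-00-,1--0
  9 | -00-  (sole → essential)
  10 | -0-0,1--0
  12 | 1--0  (sole → essential)
  14 | 1--0,111-
  15 | -111,111-
Essential prime implicants: -00-, 0--1, 1--0

3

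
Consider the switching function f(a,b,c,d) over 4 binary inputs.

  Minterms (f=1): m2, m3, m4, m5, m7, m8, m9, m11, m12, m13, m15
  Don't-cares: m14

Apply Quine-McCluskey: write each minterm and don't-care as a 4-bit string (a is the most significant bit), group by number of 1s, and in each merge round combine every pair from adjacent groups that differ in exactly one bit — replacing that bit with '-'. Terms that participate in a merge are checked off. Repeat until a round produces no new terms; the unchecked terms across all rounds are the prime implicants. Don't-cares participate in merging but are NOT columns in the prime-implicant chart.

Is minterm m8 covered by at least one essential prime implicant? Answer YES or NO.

Round 0: 0010✓ 0011✓ 0100✓ 0101✓ 0111✓ 1000✓ 1001✓ 1011✓ 1100✓ 1101✓ 1110✓ 1111✓
Round 1: -011✓ -100✓ -101✓ -111✓ 0-11✓ 001- 01-1✓ 010-✓ 1-00✓ 1-01✓ 1-11✓ 10-1✓ 100-✓ 11-0✓ 11-1✓ 110-✓ 111-✓
Round 2: --11 -1-1 -10- 1--1 1-0- 11--
PIs = {--11, -1-1, -10-, 001-, 1--1, 1-0-, 11--}
Coverage chart:
  m2: 001- ←essential
  m3: --11,001-
  m4: -10- ←essential
  m5: -1-1,-10-
  m7: --11,-1-1
  m8: 1-0- ←essential
  m9: 1--1,1-0-
  m11: --11,1--1
  m12: -10-,1-0-,11--
  m13: -1-1,-10-,1--1,1-0-,11--
  m15: --11,-1-1,1--1,11--
Essential: -10-, 001-, 1-0-

YES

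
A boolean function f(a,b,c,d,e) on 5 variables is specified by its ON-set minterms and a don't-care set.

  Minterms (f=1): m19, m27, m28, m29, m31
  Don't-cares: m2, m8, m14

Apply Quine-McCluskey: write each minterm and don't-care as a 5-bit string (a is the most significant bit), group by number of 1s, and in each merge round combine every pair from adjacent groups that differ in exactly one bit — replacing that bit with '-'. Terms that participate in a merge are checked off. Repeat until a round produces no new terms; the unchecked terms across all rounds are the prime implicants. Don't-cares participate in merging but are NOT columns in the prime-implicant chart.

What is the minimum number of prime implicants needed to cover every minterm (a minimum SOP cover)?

3

size-2^0 implicants → 00010  01000  01110  10011(✓)  11011(✓)  11100(✓)  11101(✓)  11111(✓)
size-2^1 implicants → 1-011  11-11  111-1  1110-
Unchecked terms (primes): 00010, 01000, 01110, 1-011, 11-11, 111-1, 1110-
Minterm coverage:
  m19 ⊆ 1-011 [E]
  m27 ⊆ 1-011,11-11
  m28 ⊆ 1110- [E]
  m29 ⊆ 111-1,1110-
  m31 ⊆ 11-11,111-1
E = {1-011, 1110-}
Petrick residual → 11-11
Cover = ac'de + abde + abcd'  |cover|=3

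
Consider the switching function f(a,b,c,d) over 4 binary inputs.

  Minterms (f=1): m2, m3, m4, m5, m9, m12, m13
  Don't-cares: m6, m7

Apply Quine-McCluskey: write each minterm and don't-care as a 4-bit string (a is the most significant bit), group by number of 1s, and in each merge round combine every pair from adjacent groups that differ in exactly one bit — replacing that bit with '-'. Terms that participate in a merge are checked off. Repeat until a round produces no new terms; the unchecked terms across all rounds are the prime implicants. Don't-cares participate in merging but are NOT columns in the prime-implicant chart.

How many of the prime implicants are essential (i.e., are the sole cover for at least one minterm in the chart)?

size-2^0 implicants → 0010(✓)  0011(✓)  0100(✓)  0101(✓)  0110(✓)  0111(✓)  1001(✓)  1100(✓)  1101(✓)
size-2^1 implicants → -100(✓)  -101(✓)  0-10(✓)  0-11(✓)  001-(✓)  01-0(✓)  01-1(✓)  010-(✓)  011-(✓)  1-01  110-(✓)
size-2^2 implicants → -10-  0-1-  01--
Unchecked terms (primes): -10-, 0-1-, 01--, 1-01
Minterm coverage:
  m2 ⊆ 0-1- [E]
  m3 ⊆ 0-1- [E]
  m4 ⊆ -10-,01--
  m5 ⊆ -10-,01--
  m9 ⊆ 1-01 [E]
  m12 ⊆ -10- [E]
  m13 ⊆ -10-,1-01
E = {-10-, 0-1-, 1-01}

3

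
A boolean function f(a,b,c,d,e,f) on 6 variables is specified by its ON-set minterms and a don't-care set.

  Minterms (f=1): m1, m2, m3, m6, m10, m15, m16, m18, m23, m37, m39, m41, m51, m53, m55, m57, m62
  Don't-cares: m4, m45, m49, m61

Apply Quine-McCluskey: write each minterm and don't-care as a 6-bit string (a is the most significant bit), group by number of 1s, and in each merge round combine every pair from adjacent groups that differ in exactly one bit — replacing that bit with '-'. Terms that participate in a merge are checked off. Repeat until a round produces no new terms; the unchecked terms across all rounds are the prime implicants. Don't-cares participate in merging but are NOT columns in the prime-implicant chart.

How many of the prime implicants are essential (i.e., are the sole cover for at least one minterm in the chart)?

size-2^0 implicants → 000001(✓)  000010(✓)  000011(✓)  000100(✓)  000110(✓)  001010(✓)  001111  010000(✓)  010010(✓)  010111(✓)  100101(✓)  100111(✓)  101001(✓)  101101(✓)  110001(✓)  110011(✓)  110101(✓)  110111(✓)  111001(✓)  111101(✓)  111110
size-2^1 implicants → -10111  0-0010  00-010  000-10  0000-1  00001-  0001-0  0100-0  1-0101(✓)  1-0111(✓)  1-1001(✓)  1-1101(✓)  10-101(✓)  1001-1(✓)  101-01(✓)  11-001(✓)  11-101(✓)  110-01(✓)  110-11(✓)  1100-1(✓)  1101-1(✓)  111-01(✓)
size-2^2 implicants → 1--101  1-01-1  1-1-01  11--01  110--1
Unchecked terms (primes): -10111, 0-0010, 00-010, 000-10, 0000-1, 00001-, 0001-0, 001111, 0100-0, 1--101, 1-01-1, 1-1-01, 11--01, 110--1, 111110
Minterm coverage:
  m1 ⊆ 0000-1 [E]
  m2 ⊆ 0-0010,00-010,000-10,00001-
  m3 ⊆ 0000-1,00001-
  m6 ⊆ 000-10,0001-0
  m10 ⊆ 00-010 [E]
  m15 ⊆ 001111 [E]
  m16 ⊆ 0100-0 [E]
  m18 ⊆ 0-0010,0100-0
  m23 ⊆ -10111 [E]
  m37 ⊆ 1--101,1-01-1
  m39 ⊆ 1-01-1 [E]
  m41 ⊆ 1-1-01 [E]
  m51 ⊆ 110--1 [E]
  m53 ⊆ 1--101,1-01-1,11--01,110--1
  m55 ⊆ -10111,1-01-1,110--1
  m57 ⊆ 1-1-01,11--01
  m62 ⊆ 111110 [E]
E = {-10111, 00-010, 0000-1, 001111, 0100-0, 1-01-1, 1-1-01, 110--1, 111110}

9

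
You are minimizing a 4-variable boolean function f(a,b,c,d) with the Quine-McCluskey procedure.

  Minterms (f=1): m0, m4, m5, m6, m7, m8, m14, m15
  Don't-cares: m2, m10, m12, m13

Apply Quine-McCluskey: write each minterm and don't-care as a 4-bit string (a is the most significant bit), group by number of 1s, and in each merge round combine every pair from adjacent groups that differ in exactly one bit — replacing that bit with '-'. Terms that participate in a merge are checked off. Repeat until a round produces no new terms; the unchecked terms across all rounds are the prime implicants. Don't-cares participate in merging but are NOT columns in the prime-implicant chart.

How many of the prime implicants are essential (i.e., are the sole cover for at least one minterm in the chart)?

2

[col 0] 0000*, 0010*, 0100*, 0101*, 0110*, 0111*, 1000*, 1010*, 1100*, 1101*, 1110*, 1111*
[col 1] -000*, -010*, -100*, -101*, -110*, -111*, 0-00*, 0-10*, 00-0*, 01-0*, 01-1*, 010-*, 011-*, 1-00*, 1-10*, 10-0*, 11-0*, 11-1*, 110-*, 111-*
[col 2] --00*, --10*, -0-0*, -1-0*, -1-1*, -10-*, -11-*, 0--0*, 01--*, 1--0*, 11--*
[col 3] ---0, -1--
Prime implicants: ---0, -1--
PI chart (minterm → PIs covering it):
  0 | ---0  (sole → essential)
  4 | ---0,-1--
  5 | -1--  (sole → essential)
  6 | ---0,-1--
  7 | -1--  (sole → essential)
  8 | ---0  (sole → essential)
  14 | ---0,-1--
  15 | -1--  (sole → essential)
Essential prime implicants: ---0, -1--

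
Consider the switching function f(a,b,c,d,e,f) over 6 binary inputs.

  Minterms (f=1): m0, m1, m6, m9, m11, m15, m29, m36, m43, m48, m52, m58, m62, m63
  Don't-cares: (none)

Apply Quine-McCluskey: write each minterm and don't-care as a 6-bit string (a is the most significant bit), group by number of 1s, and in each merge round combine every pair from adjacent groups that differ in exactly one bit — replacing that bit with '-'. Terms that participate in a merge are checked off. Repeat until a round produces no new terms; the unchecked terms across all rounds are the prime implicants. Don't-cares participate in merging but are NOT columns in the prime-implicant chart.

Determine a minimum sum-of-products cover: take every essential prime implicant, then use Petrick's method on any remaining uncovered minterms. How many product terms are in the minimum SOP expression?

10

size-2^0 implicants → 000000(✓)  000001(✓)  000110  001001(✓)  001011(✓)  001111(✓)  011101  100100(✓)  101011(✓)  110000(✓)  110100(✓)  111010(✓)  111110(✓)  111111(✓)
size-2^1 implicants → -01011  00-001  00000-  001-11  0010-1  1-0100  110-00  111-10  11111-
Unchecked terms (primes): -01011, 00-001, 00000-, 000110, 001-11, 0010-1, 011101, 1-0100, 110-00, 111-10, 11111-
Minterm coverage:
  m0 ⊆ 00000- [E]
  m1 ⊆ 00-001,00000-
  m6 ⊆ 000110 [E]
  m9 ⊆ 00-001,0010-1
  m11 ⊆ -01011,001-11,0010-1
  m15 ⊆ 001-11 [E]
  m29 ⊆ 011101 [E]
  m36 ⊆ 1-0100 [E]
  m43 ⊆ -01011 [E]
  m48 ⊆ 110-00 [E]
  m52 ⊆ 1-0100,110-00
  m58 ⊆ 111-10 [E]
  m62 ⊆ 111-10,11111-
  m63 ⊆ 11111- [E]
E = {-01011, 00000-, 000110, 001-11, 011101, 1-0100, 110-00, 111-10, 11111-}
Petrick residual → 00-001
Cover = b'cd'ef + a'b'd'e'f + a'b'c'd'e' + a'b'c'def' + a'b'cef + a'bcde'f + ac'de'f' + abc'e'f' + abcef' + abcde  |cover|=10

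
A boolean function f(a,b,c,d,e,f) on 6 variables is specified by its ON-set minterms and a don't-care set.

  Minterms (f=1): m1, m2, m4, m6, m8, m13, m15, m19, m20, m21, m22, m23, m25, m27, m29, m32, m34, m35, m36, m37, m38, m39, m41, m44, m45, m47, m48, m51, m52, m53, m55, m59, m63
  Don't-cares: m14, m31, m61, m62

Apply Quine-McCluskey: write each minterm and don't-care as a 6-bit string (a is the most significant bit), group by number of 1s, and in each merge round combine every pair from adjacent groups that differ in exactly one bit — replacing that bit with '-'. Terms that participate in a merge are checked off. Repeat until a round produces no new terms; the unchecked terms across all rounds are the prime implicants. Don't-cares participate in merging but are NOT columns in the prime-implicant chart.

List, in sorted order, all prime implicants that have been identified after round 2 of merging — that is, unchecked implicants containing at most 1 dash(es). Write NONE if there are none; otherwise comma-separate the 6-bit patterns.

[col 0] 000001, 000010*, 000100*, 000110*, 001000, 001101*, 001110*, 001111*, 010011*, 010100*, 010101*, 010110*, 010111*, 011001*, 011011*, 011101*, 011111*, 100000*, 100010*, 100011*, 100100*, 100101*, 100110*, 100111*, 101001*, 101100*, 101101*, 101111*, 110000*, 110011*, 110100*, 110101*, 110111*, 111011*, 111101*, 111110*, 111111*
[col 1] -00010*, -00100*, -00110*, -01101*, -01111*, -10011*, -10100*, -10101*, -10111*, -11011*, -11101*, -11111*, 0-0100*, 0-0110*, 0-1101*, 0-1111*, 00-110, 000-10*, 0001-0*, 0011-1*, 00111-, 01-011*, 01-101*, 01-111*, 010-11*, 0101-0*, 0101-1*, 01010-*, 01011-*, 011-01*, 011-11*, 0110-1*, 0111-1*, 1-0000*, 1-0011*, 1-0100*, 1-0101*, 1-0111*, 1-1101*, 1-1111*, 10-100*, 10-101*, 10-111*, 100-00*, 100-10*, 100-11*, 1000-0*, 10001-*, 1001-0*, 1001-1*, 10010-*, 10011-*, 101-01, 1011-1*, 10110-*, 11-011*, 11-101*, 11-111*, 110-00*, 110-11*, 1101-1*, 11010-*, 111-11*, 1111-1*, 11111-
[col 2] --0100, --1101*, --1111*, -00-10, -001-0, -011-1*, -1-011*, -1-101*, -1-111*, -10-11*, -101-1*, -1010-, -11-11*, -111-1*, 0-01-0, 0-11-1*, 01--11*, 01-1-1*, 0101--, 011--1, 1--101*, 1--111*, 1-0-00, 1-0-11, 1-01-1*, 1-010-, 1-11-1*, 10-1-1*, 10-10-, 100--0, 100-1-, 1001--, 11--11*, 11-1-1*
[col 3] --11-1, -1--11, -1-1-1, 1--1-1
Prime implicants: --0100, --11-1, -00-10, -001-0, -1--11, -1-1-1, -1010-, 0-01-0, 00-110, 000001, 001000, 00111-, 0101--, 011--1, 1--1-1, 1-0-00, 1-0-11, 1-010-, 10-10-, 100--0, 100-1-, 1001--, 101-01, 11111-

00-110, 000001, 001000, 00111-, 101-01, 11111-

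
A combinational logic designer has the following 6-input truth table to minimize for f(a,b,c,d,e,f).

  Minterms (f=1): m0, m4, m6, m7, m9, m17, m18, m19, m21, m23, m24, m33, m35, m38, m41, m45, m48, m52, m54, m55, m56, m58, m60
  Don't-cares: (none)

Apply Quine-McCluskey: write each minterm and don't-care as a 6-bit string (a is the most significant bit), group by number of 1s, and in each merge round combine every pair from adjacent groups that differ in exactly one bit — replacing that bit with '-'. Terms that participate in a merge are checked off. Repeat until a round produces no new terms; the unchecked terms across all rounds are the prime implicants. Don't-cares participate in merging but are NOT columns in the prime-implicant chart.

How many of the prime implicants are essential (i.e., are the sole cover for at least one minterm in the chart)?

[col 0] 000000*, 000100*, 000110*, 000111*, 001001*, 010001*, 010010*, 010011*, 010101*, 010111*, 011000*, 100001*, 100011*, 100110*, 101001*, 101101*, 110000*, 110100*, 110110*, 110111*, 111000*, 111010*, 111100*
[col 1] -00110, -01001, -10111, -11000, 0-0111, 000-00, 0001-0, 00011-, 010-01*, 010-11*, 0100-1*, 01001-, 0101-1*, 1-0110, 10-001, 1000-1, 101-01, 11-000*, 11-100*, 110-00*, 1101-0, 11011-, 111-00*, 1110-0
[col 2] 010--1, 11--00
Prime implicants: -00110, -01001, -10111, -11000, 0-0111, 000-00, 0001-0, 00011-, 010--1, 01001-, 1-0110, 10-001, 1000-1, 101-01, 11--00, 1101-0, 11011-, 1110-0
PI chart (minterm → PIs covering it):
  0 | 000-00  (sole → essential)
  4 | 000-00,0001-0
  6 | -00110,0001-0,00011-
  7 | 0-0111,00011-
  9 | -01001  (sole → essential)
  17 | 010--1  (sole → essential)
  18 | 01001-  (sole → essential)
  19 | 010--1,01001-
  21 | 010--1  (sole → essential)
  23 | -10111,0-0111,010--1
  24 | -11000  (sole → essential)
  33 | 10-001,1000-1
  35 | 1000-1  (sole → essential)
  38 | -00110,1-0110
  41 | -01001,10-001,101-01
  45 | 101-01  (sole → essential)
  48 | 11--00  (sole → essential)
  52 | 11--00,1101-0
  54 | 1-0110,1101-0,11011-
  55 | -10111,11011-
  56 | -11000,11--00,1110-0
  58 | 1110-0  (sole → essential)
  60 | 11--00  (sole → essential)
Essential prime implicants: -01001, -11000, 000-00, 010--1, 01001-, 1000-1, 101-01, 11--00, 1110-0

9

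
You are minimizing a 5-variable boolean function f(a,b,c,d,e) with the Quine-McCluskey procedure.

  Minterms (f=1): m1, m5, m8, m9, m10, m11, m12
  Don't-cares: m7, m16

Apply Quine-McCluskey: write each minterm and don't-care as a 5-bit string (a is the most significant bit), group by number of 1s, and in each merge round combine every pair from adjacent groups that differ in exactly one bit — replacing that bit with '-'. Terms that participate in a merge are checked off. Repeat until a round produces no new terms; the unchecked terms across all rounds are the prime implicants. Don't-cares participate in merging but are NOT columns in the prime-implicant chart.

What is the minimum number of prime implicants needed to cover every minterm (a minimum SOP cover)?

3

size-2^0 implicants → 00001(✓)  00101(✓)  00111(✓)  01000(✓)  01001(✓)  01010(✓)  01011(✓)  01100(✓)  10000
size-2^1 implicants → 0-001  00-01  001-1  01-00  010-0(✓)  010-1(✓)  0100-(✓)  0101-(✓)
size-2^2 implicants → 010--
Unchecked terms (primes): 0-001, 00-01, 001-1, 01-00, 010--, 10000
Minterm coverage:
  m1 ⊆ 0-001,00-01
  m5 ⊆ 00-01,001-1
  m8 ⊆ 01-00,010--
  m9 ⊆ 0-001,010--
  m10 ⊆ 010-- [E]
  m11 ⊆ 010-- [E]
  m12 ⊆ 01-00 [E]
E = {01-00, 010--}
Petrick residual → 00-01
Cover = a'b'd'e + a'bd'e' + a'bc'  |cover|=3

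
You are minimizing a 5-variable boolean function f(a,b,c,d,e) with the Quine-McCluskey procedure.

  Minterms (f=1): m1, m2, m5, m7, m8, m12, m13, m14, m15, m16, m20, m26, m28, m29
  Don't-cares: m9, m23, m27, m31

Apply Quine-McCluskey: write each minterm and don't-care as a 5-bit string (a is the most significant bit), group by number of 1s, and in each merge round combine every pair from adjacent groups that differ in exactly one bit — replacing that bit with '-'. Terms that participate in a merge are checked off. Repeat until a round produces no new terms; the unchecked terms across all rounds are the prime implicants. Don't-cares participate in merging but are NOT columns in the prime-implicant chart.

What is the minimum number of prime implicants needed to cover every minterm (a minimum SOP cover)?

[col 0] 00001*, 00010, 00101*, 00111*, 01000*, 01001*, 01100*, 01101*, 01110*, 01111*, 10000*, 10100*, 10111*, 11010*, 11011*, 11100*, 11101*, 11111*
[col 1] -0111*, -1100*, -1101*, -1111*, 0-001*, 0-101*, 0-111*, 00-01*, 001-1*, 01-00*, 01-01*, 0100-*, 011-0*, 011-1*, 0110-*, 0111-*, 1-100, 1-111*, 10-00, 11-11, 1101-, 111-1*, 1110-*
[col 2] --111, -11-1, -110-, 0--01, 0-1-1, 01-0-, 011--
Prime implicants: --111, -11-1, -110-, 0--01, 0-1-1, 00010, 01-0-, 011--, 1-100, 10-00, 11-11, 1101-
PI chart (minterm → PIs covering it):
  1 | 0--01  (sole → essential)
  2 | 00010  (sole → essential)
  5 | 0--01,0-1-1
  7 | --111,0-1-1
  8 | 01-0-  (sole → essential)
  12 | -110-,01-0-,011--
  13 | -11-1,-110-,0--01,0-1-1,01-0-,011--
  14 | 011--  (sole → essential)
  15 | --111,-11-1,0-1-1,011--
  16 | 10-00  (sole → essential)
  20 | 1-100,10-00
  26 | 1101-  (sole → essential)
  28 | -110-,1-100
  29 | -11-1,-110-
Essential prime implicants: 0--01, 00010, 01-0-, 011--, 10-00, 1101-
Petrick residual → --111, -110-
Minimum SOP uses 8 PIs: cde + bcd' + a'd'e + a'b'c'de' + a'bd' + a'bc + ab'd'e' + abc'd

8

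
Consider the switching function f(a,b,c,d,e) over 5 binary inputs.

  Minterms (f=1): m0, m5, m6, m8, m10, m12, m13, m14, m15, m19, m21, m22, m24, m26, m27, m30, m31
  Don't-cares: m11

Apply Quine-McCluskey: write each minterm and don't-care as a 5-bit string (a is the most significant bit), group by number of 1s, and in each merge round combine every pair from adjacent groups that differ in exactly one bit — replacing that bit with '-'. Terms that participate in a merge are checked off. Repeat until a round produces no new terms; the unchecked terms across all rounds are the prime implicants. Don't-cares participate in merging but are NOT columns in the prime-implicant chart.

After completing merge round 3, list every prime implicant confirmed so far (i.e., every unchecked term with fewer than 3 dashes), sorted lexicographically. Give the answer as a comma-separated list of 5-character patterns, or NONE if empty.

size-2^0 implicants → 00000(✓)  00101(✓)  00110(✓)  01000(✓)  01010(✓)  01011(✓)  01100(✓)  01101(✓)  01110(✓)  01111(✓)  10011(✓)  10101(✓)  10110(✓)  11000(✓)  11010(✓)  11011(✓)  11110(✓)  11111(✓)
size-2^1 implicants → -0101  -0110(✓)  -1000(✓)  -1010(✓)  -1011(✓)  -1110(✓)  -1111(✓)  0-000  0-101  0-110(✓)  01-00(✓)  01-10(✓)  01-11(✓)  010-0(✓)  0101-(✓)  011-0(✓)  011-1(✓)  0110-(✓)  0111-(✓)  1-011  1-110(✓)  11-10(✓)  11-11(✓)  110-0(✓)  1101-(✓)  1111-(✓)
size-2^2 implicants → --110  -1-10(✓)  -1-11(✓)  -10-0  -101-(✓)  -111-(✓)  01--0  01-1-(✓)  011--  11-1-(✓)
size-2^3 implicants → -1-1-
Unchecked terms (primes): --110, -0101, -1-1-, -10-0, 0-000, 0-101, 01--0, 011--, 1-011

--110, -0101, -10-0, 0-000, 0-101, 01--0, 011--, 1-011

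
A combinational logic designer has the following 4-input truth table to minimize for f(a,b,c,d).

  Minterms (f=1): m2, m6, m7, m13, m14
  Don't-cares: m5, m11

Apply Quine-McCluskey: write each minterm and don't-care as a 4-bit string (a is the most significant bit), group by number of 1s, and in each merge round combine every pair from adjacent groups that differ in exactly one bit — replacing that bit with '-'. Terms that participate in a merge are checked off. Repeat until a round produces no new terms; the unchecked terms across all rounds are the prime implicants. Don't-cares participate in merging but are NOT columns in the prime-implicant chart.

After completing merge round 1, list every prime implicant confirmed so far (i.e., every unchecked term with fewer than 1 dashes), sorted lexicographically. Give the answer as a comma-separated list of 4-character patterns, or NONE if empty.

Round 0: 0010✓ 0101✓ 0110✓ 0111✓ 1011 1101✓ 1110✓
Round 1: -101 -110 0-10 01-1 011-
PIs = {-101, -110, 0-10, 01-1, 011-, 1011}

1011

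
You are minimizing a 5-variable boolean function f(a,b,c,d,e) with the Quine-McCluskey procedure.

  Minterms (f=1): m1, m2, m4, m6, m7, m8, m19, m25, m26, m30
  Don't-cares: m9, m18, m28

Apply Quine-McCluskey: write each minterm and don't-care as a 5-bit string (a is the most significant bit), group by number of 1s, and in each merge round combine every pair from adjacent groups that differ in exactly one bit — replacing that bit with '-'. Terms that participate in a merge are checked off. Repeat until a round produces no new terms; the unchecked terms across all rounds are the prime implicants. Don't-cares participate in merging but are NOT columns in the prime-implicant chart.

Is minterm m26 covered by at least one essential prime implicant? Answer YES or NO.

NO

Round 0: 00001✓ 00010✓ 00100✓ 00110✓ 00111✓ 01000✓ 01001✓ 10010✓ 10011✓ 11001✓ 11010✓ 11100✓ 11110✓
Round 1: -0010 -1001 0-001 00-10 001-0 0011- 0100- 1-010 1001- 11-10 111-0
PIs = {-0010, -1001, 0-001, 00-10, 001-0, 0011-, 0100-, 1-010, 1001-, 11-10, 111-0}
Coverage chart:
  m1: 0-001 ←essential
  m2: -0010,00-10
  m4: 001-0 ←essential
  m6: 00-10,001-0,0011-
  m7: 0011- ←essential
  m8: 0100- ←essential
  m19: 1001- ←essential
  m25: -1001 ←essential
  m26: 1-010,11-10
  m30: 11-10,111-0
Essential: -1001, 0-001, 001-0, 0011-, 0100-, 1001-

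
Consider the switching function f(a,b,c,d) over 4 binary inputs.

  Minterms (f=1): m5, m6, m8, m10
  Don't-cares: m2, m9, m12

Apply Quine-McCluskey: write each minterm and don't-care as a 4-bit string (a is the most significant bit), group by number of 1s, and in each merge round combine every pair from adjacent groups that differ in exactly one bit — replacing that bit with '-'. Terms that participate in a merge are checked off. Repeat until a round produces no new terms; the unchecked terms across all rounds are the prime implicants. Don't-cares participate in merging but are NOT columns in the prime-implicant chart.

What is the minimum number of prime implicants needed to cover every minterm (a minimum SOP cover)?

[col 0] 0010*, 0101, 0110*, 1000*, 1001*, 1010*, 1100*
[col 1] -010, 0-10, 1-00, 10-0, 100-
Prime implicants: -010, 0-10, 0101, 1-00, 10-0, 100-
PI chart (minterm → PIs covering it):
  5 | 0101  (sole → essential)
  6 | 0-10  (sole → essential)
  8 | 1-00,10-0,100-
  10 | -010,10-0
Essential prime implicants: 0-10, 0101
Petrick residual → 10-0
Minimum SOP uses 3 PIs: a'cd' + a'bc'd + ab'd'

3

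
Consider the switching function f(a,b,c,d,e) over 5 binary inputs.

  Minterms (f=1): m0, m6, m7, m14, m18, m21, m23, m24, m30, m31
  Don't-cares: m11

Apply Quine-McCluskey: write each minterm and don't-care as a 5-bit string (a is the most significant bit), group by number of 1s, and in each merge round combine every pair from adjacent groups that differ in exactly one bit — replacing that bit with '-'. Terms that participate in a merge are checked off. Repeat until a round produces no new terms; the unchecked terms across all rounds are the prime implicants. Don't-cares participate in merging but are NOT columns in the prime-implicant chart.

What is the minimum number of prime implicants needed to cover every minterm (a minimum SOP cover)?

7

[col 0] 00000, 00110*, 00111*, 01011, 01110*, 10010, 10101*, 10111*, 11000, 11110*, 11111*
[col 1] -0111, -1110, 0-110, 0011-, 1-111, 101-1, 1111-
Prime implicants: -0111, -1110, 0-110, 00000, 0011-, 01011, 1-111, 10010, 101-1, 11000, 1111-
PI chart (minterm → PIs covering it):
  0 | 00000  (sole → essential)
  6 | 0-110,0011-
  7 | -0111,0011-
  14 | -1110,0-110
  18 | 10010  (sole → essential)
  21 | 101-1  (sole → essential)
  23 | -0111,1-111,101-1
  24 | 11000  (sole → essential)
  30 | -1110,1111-
  31 | 1-111,1111-
Essential prime implicants: 00000, 10010, 101-1, 11000
Petrick residual → -0111, 0-110, 1111-
Minimum SOP uses 7 PIs: b'cde + a'cde' + a'b'c'd'e' + ab'c'de' + ab'ce + abc'd'e' + abcd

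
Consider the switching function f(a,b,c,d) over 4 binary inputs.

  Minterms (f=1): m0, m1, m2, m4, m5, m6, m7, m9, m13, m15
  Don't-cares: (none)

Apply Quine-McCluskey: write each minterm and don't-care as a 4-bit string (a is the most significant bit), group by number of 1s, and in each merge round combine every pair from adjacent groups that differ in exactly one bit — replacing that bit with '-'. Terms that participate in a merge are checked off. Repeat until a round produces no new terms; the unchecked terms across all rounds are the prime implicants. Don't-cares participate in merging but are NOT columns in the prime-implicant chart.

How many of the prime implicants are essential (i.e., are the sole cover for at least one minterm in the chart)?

3

[col 0] 0000*, 0001*, 0010*, 0100*, 0101*, 0110*, 0111*, 1001*, 1101*, 1111*
[col 1] -001*, -101*, -111*, 0-00*, 0-01*, 0-10*, 00-0*, 000-*, 01-0*, 01-1*, 010-*, 011-*, 1-01*, 11-1*
[col 2] --01, -1-1, 0--0, 0-0-, 01--
Prime implicants: --01, -1-1, 0--0, 0-0-, 01--
PI chart (minterm → PIs covering it):
  0 | 0--0,0-0-
  1 | --01,0-0-
  2 | 0--0  (sole → essential)
  4 | 0--0,0-0-,01--
  5 | --01,-1-1,0-0-,01--
  6 | 0--0,01--
  7 | -1-1,01--
  9 | --01  (sole → essential)
  13 | --01,-1-1
  15 | -1-1  (sole → essential)
Essential prime implicants: --01, -1-1, 0--0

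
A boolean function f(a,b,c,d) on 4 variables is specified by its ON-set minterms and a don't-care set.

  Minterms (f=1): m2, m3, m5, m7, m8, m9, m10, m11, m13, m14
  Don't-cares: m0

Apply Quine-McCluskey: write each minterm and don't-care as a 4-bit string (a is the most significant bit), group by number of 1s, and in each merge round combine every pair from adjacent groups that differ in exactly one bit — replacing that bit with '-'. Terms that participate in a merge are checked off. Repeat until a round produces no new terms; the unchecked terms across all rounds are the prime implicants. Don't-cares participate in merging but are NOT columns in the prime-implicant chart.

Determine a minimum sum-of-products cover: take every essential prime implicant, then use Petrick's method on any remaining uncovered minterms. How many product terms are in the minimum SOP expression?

size-2^0 implicants → 0000(✓)  0010(✓)  0011(✓)  0101(✓)  0111(✓)  1000(✓)  1001(✓)  1010(✓)  1011(✓)  1101(✓)  1110(✓)
size-2^1 implicants → -000(✓)  -010(✓)  -011(✓)  -101  0-11  00-0(✓)  001-(✓)  01-1  1-01  1-10  10-0(✓)  10-1(✓)  100-(✓)  101-(✓)
size-2^2 implicants → -0-0  -01-  10--
Unchecked terms (primes): -0-0, -01-, -101, 0-11, 01-1, 1-01, 1-10, 10--
Minterm coverage:
  m2 ⊆ -0-0,-01-
  m3 ⊆ -01-,0-11
  m5 ⊆ -101,01-1
  m7 ⊆ 0-11,01-1
  m8 ⊆ -0-0,10--
  m9 ⊆ 1-01,10--
  m10 ⊆ -0-0,-01-,1-10,10--
  m11 ⊆ -01-,10--
  m13 ⊆ -101,1-01
  m14 ⊆ 1-10 [E]
E = {1-10}
Petrick residual → -0-0, -01-, 01-1, 1-01
Cover = b'd' + b'c + a'bd + ac'd + acd'  |cover|=5

5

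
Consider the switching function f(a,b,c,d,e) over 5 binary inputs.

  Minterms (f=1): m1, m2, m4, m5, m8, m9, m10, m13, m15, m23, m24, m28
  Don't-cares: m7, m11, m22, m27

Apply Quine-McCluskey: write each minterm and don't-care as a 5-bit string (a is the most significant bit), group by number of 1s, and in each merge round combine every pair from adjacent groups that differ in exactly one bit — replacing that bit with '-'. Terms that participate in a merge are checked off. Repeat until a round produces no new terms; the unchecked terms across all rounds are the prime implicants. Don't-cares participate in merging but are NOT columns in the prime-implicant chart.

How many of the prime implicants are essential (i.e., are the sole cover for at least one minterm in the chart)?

4

[col 0] 00001*, 00010*, 00100*, 00101*, 00111*, 01000*, 01001*, 01010*, 01011*, 01101*, 01111*, 10110*, 10111*, 11000*, 11011*, 11100*
[col 1] -0111, -1000, -1011, 0-001*, 0-010, 0-101*, 0-111*, 00-01*, 001-1*, 0010-, 01-01*, 01-11*, 010-0*, 010-1*, 0100-*, 0101-*, 011-1*, 1011-, 11-00
[col 2] 0--01, 0-1-1, 01--1, 010--
Prime implicants: -0111, -1000, -1011, 0--01, 0-010, 0-1-1, 0010-, 01--1, 010--, 1011-, 11-00
PI chart (minterm → PIs covering it):
  1 | 0--01  (sole → essential)
  2 | 0-010  (sole → essential)
  4 | 0010-  (sole → essential)
  5 | 0--01,0-1-1,0010-
  8 | -1000,010--
  9 | 0--01,01--1,010--
  10 | 0-010,010--
  13 | 0--01,0-1-1,01--1
  15 | 0-1-1,01--1
  23 | -0111,1011-
  24 | -1000,11-00
  28 | 11-00  (sole → essential)
Essential prime implicants: 0--01, 0-010, 0010-, 11-00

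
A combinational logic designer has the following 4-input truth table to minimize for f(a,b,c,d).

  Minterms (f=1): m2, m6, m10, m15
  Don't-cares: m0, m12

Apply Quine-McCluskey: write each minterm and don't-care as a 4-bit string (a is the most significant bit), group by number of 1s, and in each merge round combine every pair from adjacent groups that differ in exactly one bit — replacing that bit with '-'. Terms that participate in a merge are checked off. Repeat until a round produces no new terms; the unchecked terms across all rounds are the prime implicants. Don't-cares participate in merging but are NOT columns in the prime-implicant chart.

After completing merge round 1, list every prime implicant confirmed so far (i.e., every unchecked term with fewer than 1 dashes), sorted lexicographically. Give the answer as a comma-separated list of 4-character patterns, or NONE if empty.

1100, 1111

Round 0: 0000✓ 0010✓ 0110✓ 1010✓ 1100 1111
Round 1: -010 0-10 00-0
PIs = {-010, 0-10, 00-0, 1100, 1111}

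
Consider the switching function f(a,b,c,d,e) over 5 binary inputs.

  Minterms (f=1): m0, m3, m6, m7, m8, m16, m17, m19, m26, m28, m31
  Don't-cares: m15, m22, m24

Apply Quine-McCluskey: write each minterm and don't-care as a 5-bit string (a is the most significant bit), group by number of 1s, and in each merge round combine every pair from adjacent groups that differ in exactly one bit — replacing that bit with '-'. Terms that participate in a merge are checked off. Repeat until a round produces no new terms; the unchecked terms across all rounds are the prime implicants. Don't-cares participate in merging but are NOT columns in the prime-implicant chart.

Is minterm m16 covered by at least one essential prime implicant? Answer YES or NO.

YES

[col 0] 00000*, 00011*, 00110*, 00111*, 01000*, 01111*, 10000*, 10001*, 10011*, 10110*, 11000*, 11010*, 11100*, 11111*
[col 1] -0000*, -0011, -0110, -1000*, -1111, 0-000*, 0-111, 00-11, 0011-, 1-000*, 100-1, 1000-, 11-00, 110-0
[col 2] --000
Prime implicants: --000, -0011, -0110, -1111, 0-111, 00-11, 0011-, 100-1, 1000-, 11-00, 110-0
PI chart (minterm → PIs covering it):
  0 | --000  (sole → essential)
  3 | -0011,00-11
  6 | -0110,0011-
  7 | 0-111,00-11,0011-
  8 | --000  (sole → essential)
  16 | --000,1000-
  17 | 100-1,1000-
  19 | -0011,100-1
  26 | 110-0  (sole → essential)
  28 | 11-00  (sole → essential)
  31 | -1111  (sole → essential)
Essential prime implicants: --000, -1111, 11-00, 110-0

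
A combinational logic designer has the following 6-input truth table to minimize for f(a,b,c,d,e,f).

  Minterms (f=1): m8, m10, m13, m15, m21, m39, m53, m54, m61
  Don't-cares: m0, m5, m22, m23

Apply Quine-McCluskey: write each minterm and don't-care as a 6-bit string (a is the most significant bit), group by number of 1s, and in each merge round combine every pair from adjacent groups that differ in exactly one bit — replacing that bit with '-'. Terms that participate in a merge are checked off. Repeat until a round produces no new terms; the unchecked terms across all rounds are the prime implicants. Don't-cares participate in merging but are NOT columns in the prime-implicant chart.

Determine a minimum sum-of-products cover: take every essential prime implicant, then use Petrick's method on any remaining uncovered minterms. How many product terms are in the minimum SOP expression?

6

size-2^0 implicants → 000000(✓)  000101(✓)  001000(✓)  001010(✓)  001101(✓)  001111(✓)  010101(✓)  010110(✓)  010111(✓)  100111  110101(✓)  110110(✓)  111101(✓)
size-2^1 implicants → -10101  -10110  0-0101  00-000  00-101  0010-0  0011-1  0101-1  01011-  11-101
Unchecked terms (primes): -10101, -10110, 0-0101, 00-000, 00-101, 0010-0, 0011-1, 0101-1, 01011-, 100111, 11-101
Minterm coverage:
  m8 ⊆ 00-000,0010-0
  m10 ⊆ 0010-0 [E]
  m13 ⊆ 00-101,0011-1
  m15 ⊆ 0011-1 [E]
  m21 ⊆ -10101,0-0101,0101-1
  m39 ⊆ 100111 [E]
  m53 ⊆ -10101,11-101
  m54 ⊆ -10110 [E]
  m61 ⊆ 11-101 [E]
E = {-10110, 0010-0, 0011-1, 100111, 11-101}
Petrick residual → -10101
Cover = bc'de'f + bc'def' + a'b'cd'f' + a'b'cdf + ab'c'def + abde'f  |cover|=6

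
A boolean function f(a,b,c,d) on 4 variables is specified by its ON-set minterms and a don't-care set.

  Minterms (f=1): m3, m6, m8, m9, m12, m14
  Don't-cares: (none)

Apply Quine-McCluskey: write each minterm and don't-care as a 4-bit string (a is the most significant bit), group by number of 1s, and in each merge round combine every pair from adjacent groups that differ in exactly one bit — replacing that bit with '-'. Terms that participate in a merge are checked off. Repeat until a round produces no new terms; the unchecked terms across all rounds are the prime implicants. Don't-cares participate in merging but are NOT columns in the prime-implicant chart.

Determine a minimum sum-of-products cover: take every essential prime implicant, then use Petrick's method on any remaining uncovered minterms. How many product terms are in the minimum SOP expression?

4

[col 0] 0011, 0110*, 1000*, 1001*, 1100*, 1110*
[col 1] -110, 1-00, 100-, 11-0
Prime implicants: -110, 0011, 1-00, 100-, 11-0
PI chart (minterm → PIs covering it):
  3 | 0011  (sole → essential)
  6 | -110  (sole → essential)
  8 | 1-00,100-
  9 | 100-  (sole → essential)
  12 | 1-00,11-0
  14 | -110,11-0
Essential prime implicants: -110, 0011, 100-
Petrick residual → 1-00
Minimum SOP uses 4 PIs: bcd' + a'b'cd + ac'd' + ab'c'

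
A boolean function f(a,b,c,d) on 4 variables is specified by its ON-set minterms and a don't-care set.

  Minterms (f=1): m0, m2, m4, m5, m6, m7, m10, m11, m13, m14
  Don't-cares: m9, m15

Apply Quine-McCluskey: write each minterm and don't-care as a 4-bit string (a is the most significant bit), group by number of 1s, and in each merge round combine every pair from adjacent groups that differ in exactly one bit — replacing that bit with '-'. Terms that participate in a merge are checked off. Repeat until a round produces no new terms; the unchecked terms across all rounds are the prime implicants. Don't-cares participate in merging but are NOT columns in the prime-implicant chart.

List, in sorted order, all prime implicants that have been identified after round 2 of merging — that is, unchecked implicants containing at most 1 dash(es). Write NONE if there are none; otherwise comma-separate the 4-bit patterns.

Round 0: 0000✓ 0010✓ 0100✓ 0101✓ 0110✓ 0111✓ 1001✓ 1010✓ 1011✓ 1101✓ 1110✓ 1111✓
Round 1: -010✓ -101✓ -110✓ -111✓ 0-00✓ 0-10✓ 00-0✓ 01-0✓ 01-1✓ 010-✓ 011-✓ 1-01✓ 1-10✓ 1-11✓ 10-1✓ 101-✓ 11-1✓ 111-✓
Round 2: --10 -1-1 -11- 0--0 01-- 1--1 1-1-
PIs = {--10, -1-1, -11-, 0--0, 01--, 1--1, 1-1-}

NONE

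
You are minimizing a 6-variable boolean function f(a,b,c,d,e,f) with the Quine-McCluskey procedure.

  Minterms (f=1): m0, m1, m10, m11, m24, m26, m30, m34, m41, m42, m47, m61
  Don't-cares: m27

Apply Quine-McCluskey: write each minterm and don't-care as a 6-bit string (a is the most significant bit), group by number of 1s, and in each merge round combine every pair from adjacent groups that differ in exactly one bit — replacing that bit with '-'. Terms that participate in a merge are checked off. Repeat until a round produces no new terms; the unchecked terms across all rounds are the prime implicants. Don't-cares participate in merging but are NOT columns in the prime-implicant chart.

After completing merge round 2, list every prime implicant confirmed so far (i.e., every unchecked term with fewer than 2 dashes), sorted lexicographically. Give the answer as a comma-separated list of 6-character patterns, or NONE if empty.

-01010, 00000-, 011-10, 0110-0, 10-010, 101001, 101111, 111101

[col 0] 000000*, 000001*, 001010*, 001011*, 011000*, 011010*, 011011*, 011110*, 100010*, 101001, 101010*, 101111, 111101
[col 1] -01010, 0-1010*, 0-1011*, 00000-, 00101-*, 011-10, 0110-0, 01101-*, 10-010
[col 2] 0-101-
Prime implicants: -01010, 0-101-, 00000-, 011-10, 0110-0, 10-010, 101001, 101111, 111101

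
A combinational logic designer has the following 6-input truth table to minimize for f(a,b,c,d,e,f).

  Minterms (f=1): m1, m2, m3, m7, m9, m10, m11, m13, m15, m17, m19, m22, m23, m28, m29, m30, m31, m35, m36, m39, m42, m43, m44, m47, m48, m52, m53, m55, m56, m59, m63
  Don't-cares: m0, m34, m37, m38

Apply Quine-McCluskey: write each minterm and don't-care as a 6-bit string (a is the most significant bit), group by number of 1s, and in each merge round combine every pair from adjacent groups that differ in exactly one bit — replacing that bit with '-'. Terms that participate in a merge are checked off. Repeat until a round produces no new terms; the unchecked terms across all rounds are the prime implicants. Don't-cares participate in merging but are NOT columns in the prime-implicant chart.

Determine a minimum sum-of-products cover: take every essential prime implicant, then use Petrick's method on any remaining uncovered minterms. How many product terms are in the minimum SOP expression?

size-2^0 implicants → 000000(✓)  000001(✓)  000010(✓)  000011(✓)  000111(✓)  001001(✓)  001010(✓)  001011(✓)  001101(✓)  001111(✓)  010001(✓)  010011(✓)  010110(✓)  010111(✓)  011100(✓)  011101(✓)  011110(✓)  011111(✓)  100010(✓)  100011(✓)  100100(✓)  100101(✓)  100110(✓)  100111(✓)  101010(✓)  101011(✓)  101100(✓)  101111(✓)  110000(✓)  110100(✓)  110101(✓)  110111(✓)  111000(✓)  111011(✓)  111111(✓)
size-2^1 implicants → -00010(✓)  -00011(✓)  -00111(✓)  -01010(✓)  -01011(✓)  -01111(✓)  -10111(✓)  -11111(✓)  0-0001(✓)  0-0011(✓)  0-0111(✓)  0-1101(✓)  0-1111(✓)  00-001(✓)  00-010(✓)  00-011(✓)  00-111(✓)  000-11(✓)  0000-0(✓)  0000-1(✓)  00000-(✓)  00001-(✓)  001-01(✓)  001-11(✓)  0010-1(✓)  00101-(✓)  0011-1(✓)  01-110(✓)  01-111(✓)  010-11(✓)  0100-1(✓)  01011-(✓)  0111-0(✓)  0111-1(✓)  01110-(✓)  01111-(✓)  1-0100(✓)  1-0101(✓)  1-0111(✓)  1-1011(✓)  1-1111(✓)  10-010(✓)  10-011(✓)  10-100  10-111(✓)  100-10(✓)  100-11(✓)  10001-(✓)  1001-0(✓)  1001-1(✓)  10010-(✓)  10011-(✓)  101-11(✓)  10101-(✓)  11-000  11-111(✓)  110-00  1101-1(✓)  11010-(✓)  111-11(✓)
size-2^2 implicants → --0111(✓)  --1111(✓)  -0-010(✓)  -0-011(✓)  -0-111(✓)  -00-11(✓)  -0001-(✓)  -01-11(✓)  -0101-(✓)  -1-111(✓)  0--111(✓)  0-0-11  0-00-1  0-11-1  00--11(✓)  00-0-1  00-01-(✓)  0000--  001--1  01-11-  0111--  1--111(✓)  1-01-1  1-010-  1-1-11  10--11(✓)  10-01-(✓)  100-1-  1001--
size-2^3 implicants → ---111  -0--11  -0-01-
Unchecked terms (primes): ---111, -0--11, -0-01-, 0-0-11, 0-00-1, 0-11-1, 00-0-1, 0000--, 001--1, 01-11-, 0111--, 1-01-1, 1-010-, 1-1-11, 10-100, 100-1-, 1001--, 11-000, 110-00
Minterm coverage:
  m1 ⊆ 0-00-1,00-0-1,0000--
  m2 ⊆ -0-01-,0000--
  m3 ⊆ -0--11,-0-01-,0-0-11,0-00-1,00-0-1,0000--
  m7 ⊆ ---111,-0--11,0-0-11
  m9 ⊆ 00-0-1,001--1
  m10 ⊆ -0-01- [E]
  m11 ⊆ -0--11,-0-01-,00-0-1,001--1
  m13 ⊆ 0-11-1,001--1
  m15 ⊆ ---111,-0--11,0-11-1,001--1
  m17 ⊆ 0-00-1 [E]
  m19 ⊆ 0-0-11,0-00-1
  m22 ⊆ 01-11- [E]
  m23 ⊆ ---111,0-0-11,01-11-
  m28 ⊆ 0111-- [E]
  m29 ⊆ 0-11-1,0111--
  m30 ⊆ 01-11-,0111--
  m31 ⊆ ---111,0-11-1,01-11-,0111--
  m35 ⊆ -0--11,-0-01-,100-1-
  m36 ⊆ 1-010-,10-100,1001--
  m39 ⊆ ---111,-0--11,1-01-1,100-1-,1001--
  m42 ⊆ -0-01- [E]
  m43 ⊆ -0--11,-0-01-,1-1-11
  m44 ⊆ 10-100 [E]
  m47 ⊆ ---111,-0--11,1-1-11
  m48 ⊆ 11-000,110-00
  m52 ⊆ 1-010-,110-00
  m53 ⊆ 1-01-1,1-010-
  m55 ⊆ ---111,1-01-1
  m56 ⊆ 11-000 [E]
  m59 ⊆ 1-1-11 [E]
  m63 ⊆ ---111,1-1-11
E = {-0-01-, 0-00-1, 01-11-, 0111--, 1-1-11, 10-100, 11-000}
Petrick residual → ---111, 001--1, 1-010-
Cover = def + b'd'e + a'c'd'f + a'b'cf + a'bde + a'bcd + ac'de' + acef + ab'de'f' + abd'e'f'  |cover|=10

10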